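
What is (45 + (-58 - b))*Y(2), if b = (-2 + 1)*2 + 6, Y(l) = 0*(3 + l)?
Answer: 0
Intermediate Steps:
Y(l) = 0
b = 4 (b = -1*2 + 6 = -2 + 6 = 4)
(45 + (-58 - b))*Y(2) = (45 + (-58 - 1*4))*0 = (45 + (-58 - 4))*0 = (45 - 62)*0 = -17*0 = 0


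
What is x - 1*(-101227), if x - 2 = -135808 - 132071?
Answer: -166650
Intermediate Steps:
x = -267877 (x = 2 + (-135808 - 132071) = 2 - 267879 = -267877)
x - 1*(-101227) = -267877 - 1*(-101227) = -267877 + 101227 = -166650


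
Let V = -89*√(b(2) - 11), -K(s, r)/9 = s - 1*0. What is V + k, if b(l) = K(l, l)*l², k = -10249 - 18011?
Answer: -28260 - 89*I*√83 ≈ -28260.0 - 810.83*I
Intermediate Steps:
K(s, r) = -9*s (K(s, r) = -9*(s - 1*0) = -9*(s + 0) = -9*s)
k = -28260
b(l) = -9*l³ (b(l) = (-9*l)*l² = -9*l³)
V = -89*I*√83 (V = -89*√(-9*2³ - 11) = -89*√(-9*8 - 11) = -89*√(-72 - 11) = -89*I*√83 ≈ -810.83*I)
V + k = -89*I*√83 - 28260 = -28260 - 89*I*√83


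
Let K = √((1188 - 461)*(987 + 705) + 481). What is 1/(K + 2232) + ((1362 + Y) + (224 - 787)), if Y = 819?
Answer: 6069539294/3751259 - √1230565/3751259 ≈ 1618.0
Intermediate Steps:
K = √1230565 (K = √(727*1692 + 481) = √(1230084 + 481) = √1230565 ≈ 1109.3)
1/(K + 2232) + ((1362 + Y) + (224 - 787)) = 1/(√1230565 + 2232) + ((1362 + 819) + (224 - 787)) = 1/(2232 + √1230565) + (2181 - 563) = 1/(2232 + √1230565) + 1618 = 1618 + 1/(2232 + √1230565)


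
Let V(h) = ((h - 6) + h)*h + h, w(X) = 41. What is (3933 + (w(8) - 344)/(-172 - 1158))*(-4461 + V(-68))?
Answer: 26820326511/1330 ≈ 2.0166e+7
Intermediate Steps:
V(h) = h + h*(-6 + 2*h) (V(h) = ((-6 + h) + h)*h + h = (-6 + 2*h)*h + h = h*(-6 + 2*h) + h = h + h*(-6 + 2*h))
(3933 + (w(8) - 344)/(-172 - 1158))*(-4461 + V(-68)) = (3933 + (41 - 344)/(-172 - 1158))*(-4461 - 68*(-5 + 2*(-68))) = (3933 - 303/(-1330))*(-4461 - 68*(-5 - 136)) = (3933 - 303*(-1/1330))*(-4461 - 68*(-141)) = (3933 + 303/1330)*(-4461 + 9588) = (5231193/1330)*5127 = 26820326511/1330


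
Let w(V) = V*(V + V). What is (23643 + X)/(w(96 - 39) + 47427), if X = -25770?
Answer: -709/17975 ≈ -0.039444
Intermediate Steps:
w(V) = 2*V² (w(V) = V*(2*V) = 2*V²)
(23643 + X)/(w(96 - 39) + 47427) = (23643 - 25770)/(2*(96 - 39)² + 47427) = -2127/(2*57² + 47427) = -2127/(2*3249 + 47427) = -2127/(6498 + 47427) = -2127/53925 = -2127*1/53925 = -709/17975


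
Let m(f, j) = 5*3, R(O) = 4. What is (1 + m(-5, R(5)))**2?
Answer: 256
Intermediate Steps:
m(f, j) = 15
(1 + m(-5, R(5)))**2 = (1 + 15)**2 = 16**2 = 256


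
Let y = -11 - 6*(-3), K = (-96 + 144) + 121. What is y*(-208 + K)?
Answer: -273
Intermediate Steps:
K = 169 (K = 48 + 121 = 169)
y = 7 (y = -11 + 18 = 7)
y*(-208 + K) = 7*(-208 + 169) = 7*(-39) = -273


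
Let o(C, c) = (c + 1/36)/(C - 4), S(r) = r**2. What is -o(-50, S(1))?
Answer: 37/1944 ≈ 0.019033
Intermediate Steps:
o(C, c) = (1/36 + c)/(-4 + C) (o(C, c) = (c + 1/36)/(-4 + C) = (1/36 + c)/(-4 + C))
-o(-50, S(1)) = -(1/36 + 1**2)/(-4 - 50) = -(1/36 + 1)/(-54) = -(-1)*37/(54*36) = -1*(-37/1944) = 37/1944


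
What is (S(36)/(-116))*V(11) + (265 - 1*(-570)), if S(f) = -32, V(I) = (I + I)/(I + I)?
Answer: 24223/29 ≈ 835.28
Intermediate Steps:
V(I) = 1 (V(I) = (2*I)/((2*I)) = (2*I)*(1/(2*I)) = 1)
(S(36)/(-116))*V(11) + (265 - 1*(-570)) = -32/(-116)*1 + (265 - 1*(-570)) = -32*(-1/116)*1 + (265 + 570) = (8/29)*1 + 835 = 8/29 + 835 = 24223/29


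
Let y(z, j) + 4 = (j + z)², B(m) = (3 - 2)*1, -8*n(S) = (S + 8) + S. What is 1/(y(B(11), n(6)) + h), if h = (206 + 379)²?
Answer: 4/1368893 ≈ 2.9221e-6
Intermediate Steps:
n(S) = -1 - S/4 (n(S) = -((S + 8) + S)/8 = -((8 + S) + S)/8 = -(8 + 2*S)/8 = -1 - S/4)
B(m) = 1 (B(m) = 1*1 = 1)
y(z, j) = -4 + (j + z)²
h = 342225 (h = 585² = 342225)
1/(y(B(11), n(6)) + h) = 1/((-4 + ((-1 - ¼*6) + 1)²) + 342225) = 1/((-4 + ((-1 - 3/2) + 1)²) + 342225) = 1/((-4 + (-5/2 + 1)²) + 342225) = 1/((-4 + (-3/2)²) + 342225) = 1/((-4 + 9/4) + 342225) = 1/(-7/4 + 342225) = 1/(1368893/4) = 4/1368893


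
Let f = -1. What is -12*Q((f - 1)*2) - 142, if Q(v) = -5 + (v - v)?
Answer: -82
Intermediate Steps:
Q(v) = -5 (Q(v) = -5 + 0 = -5)
-12*Q((f - 1)*2) - 142 = -12*(-5) - 142 = 60 - 142 = -82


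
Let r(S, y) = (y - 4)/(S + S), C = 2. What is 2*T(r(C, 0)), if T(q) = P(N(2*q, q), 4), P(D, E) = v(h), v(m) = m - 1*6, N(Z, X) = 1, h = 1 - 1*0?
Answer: -10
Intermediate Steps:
h = 1 (h = 1 + 0 = 1)
r(S, y) = (-4 + y)/(2*S) (r(S, y) = (-4 + y)/((2*S)) = (-4 + y)*(1/(2*S)) = (-4 + y)/(2*S))
v(m) = -6 + m (v(m) = m - 6 = -6 + m)
P(D, E) = -5 (P(D, E) = -6 + 1 = -5)
T(q) = -5
2*T(r(C, 0)) = 2*(-5) = -10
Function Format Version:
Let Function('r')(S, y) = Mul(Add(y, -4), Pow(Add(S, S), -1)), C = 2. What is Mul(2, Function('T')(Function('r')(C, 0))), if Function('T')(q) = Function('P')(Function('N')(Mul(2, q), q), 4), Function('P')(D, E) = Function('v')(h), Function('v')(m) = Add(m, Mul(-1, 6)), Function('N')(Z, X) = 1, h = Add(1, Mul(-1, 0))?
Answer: -10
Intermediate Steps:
h = 1 (h = Add(1, 0) = 1)
Function('r')(S, y) = Mul(Rational(1, 2), Pow(S, -1), Add(-4, y)) (Function('r')(S, y) = Mul(Add(-4, y), Pow(Mul(2, S), -1)) = Mul(Add(-4, y), Mul(Rational(1, 2), Pow(S, -1))) = Mul(Rational(1, 2), Pow(S, -1), Add(-4, y)))
Function('v')(m) = Add(-6, m) (Function('v')(m) = Add(m, -6) = Add(-6, m))
Function('P')(D, E) = -5 (Function('P')(D, E) = Add(-6, 1) = -5)
Function('T')(q) = -5
Mul(2, Function('T')(Function('r')(C, 0))) = Mul(2, -5) = -10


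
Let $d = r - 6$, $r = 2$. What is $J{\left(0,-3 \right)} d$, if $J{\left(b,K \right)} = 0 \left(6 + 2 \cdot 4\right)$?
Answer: $0$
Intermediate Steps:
$d = -4$ ($d = 2 - 6 = -4$)
$J{\left(b,K \right)} = 0$ ($J{\left(b,K \right)} = 0 \left(6 + 8\right) = 0 \cdot 14 = 0$)
$J{\left(0,-3 \right)} d = 0 \left(-4\right) = 0$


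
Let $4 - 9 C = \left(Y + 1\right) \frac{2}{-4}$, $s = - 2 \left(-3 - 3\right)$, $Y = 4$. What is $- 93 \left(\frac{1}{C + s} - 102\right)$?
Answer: $\frac{2170620}{229} \approx 9478.7$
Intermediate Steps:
$s = 12$ ($s = \left(-2\right) \left(-6\right) = 12$)
$C = \frac{13}{18}$ ($C = \frac{4}{9} - \frac{\left(4 + 1\right) \frac{2}{-4}}{9} = \frac{4}{9} - \frac{5 \cdot 2 \left(- \frac{1}{4}\right)}{9} = \frac{4}{9} - \frac{5 \left(- \frac{1}{2}\right)}{9} = \frac{4}{9} - - \frac{5}{18} = \frac{4}{9} + \frac{5}{18} = \frac{13}{18} \approx 0.72222$)
$- 93 \left(\frac{1}{C + s} - 102\right) = - 93 \left(\frac{1}{\frac{13}{18} + 12} - 102\right) = - 93 \left(\frac{1}{\frac{229}{18}} - 102\right) = - 93 \left(\frac{18}{229} - 102\right) = \left(-93\right) \left(- \frac{23340}{229}\right) = \frac{2170620}{229}$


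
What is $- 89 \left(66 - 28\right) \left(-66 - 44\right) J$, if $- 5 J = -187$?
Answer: $13913548$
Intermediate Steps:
$J = \frac{187}{5}$ ($J = \left(- \frac{1}{5}\right) \left(-187\right) = \frac{187}{5} \approx 37.4$)
$- 89 \left(66 - 28\right) \left(-66 - 44\right) J = - 89 \left(66 - 28\right) \left(-66 - 44\right) \frac{187}{5} = - 89 \cdot 38 \left(-110\right) \frac{187}{5} = \left(-89\right) \left(-4180\right) \frac{187}{5} = 372020 \cdot \frac{187}{5} = 13913548$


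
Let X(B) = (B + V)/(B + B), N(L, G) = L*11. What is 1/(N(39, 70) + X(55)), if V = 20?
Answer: 22/9453 ≈ 0.0023273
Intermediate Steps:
N(L, G) = 11*L
X(B) = (20 + B)/(2*B) (X(B) = (B + 20)/(B + B) = (20 + B)/((2*B)) = (20 + B)*(1/(2*B)) = (20 + B)/(2*B))
1/(N(39, 70) + X(55)) = 1/(11*39 + (1/2)*(20 + 55)/55) = 1/(429 + (1/2)*(1/55)*75) = 1/(429 + 15/22) = 1/(9453/22) = 22/9453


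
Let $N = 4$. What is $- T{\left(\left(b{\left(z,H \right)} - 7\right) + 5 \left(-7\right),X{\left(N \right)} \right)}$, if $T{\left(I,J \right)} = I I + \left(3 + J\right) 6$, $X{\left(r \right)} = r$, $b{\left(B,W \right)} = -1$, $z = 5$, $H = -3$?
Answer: $-1891$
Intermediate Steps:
$T{\left(I,J \right)} = 18 + I^{2} + 6 J$ ($T{\left(I,J \right)} = I^{2} + \left(18 + 6 J\right) = 18 + I^{2} + 6 J$)
$- T{\left(\left(b{\left(z,H \right)} - 7\right) + 5 \left(-7\right),X{\left(N \right)} \right)} = - (18 + \left(\left(-1 - 7\right) + 5 \left(-7\right)\right)^{2} + 6 \cdot 4) = - (18 + \left(-8 - 35\right)^{2} + 24) = - (18 + \left(-43\right)^{2} + 24) = - (18 + 1849 + 24) = \left(-1\right) 1891 = -1891$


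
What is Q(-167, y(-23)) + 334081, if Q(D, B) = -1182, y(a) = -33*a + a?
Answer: 332899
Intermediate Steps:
y(a) = -32*a
Q(-167, y(-23)) + 334081 = -1182 + 334081 = 332899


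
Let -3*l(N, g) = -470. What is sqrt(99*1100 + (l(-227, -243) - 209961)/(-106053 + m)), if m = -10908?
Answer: sqrt(1489762983161531)/116961 ≈ 330.00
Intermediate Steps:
l(N, g) = 470/3 (l(N, g) = -1/3*(-470) = 470/3)
sqrt(99*1100 + (l(-227, -243) - 209961)/(-106053 + m)) = sqrt(99*1100 + (470/3 - 209961)/(-106053 - 10908)) = sqrt(108900 - 629413/3/(-116961)) = sqrt(108900 - 629413/3*(-1/116961)) = sqrt(108900 + 629413/350883) = sqrt(38211788113/350883) = sqrt(1489762983161531)/116961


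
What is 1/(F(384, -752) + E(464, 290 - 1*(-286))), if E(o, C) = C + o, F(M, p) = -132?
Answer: 1/908 ≈ 0.0011013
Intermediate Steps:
1/(F(384, -752) + E(464, 290 - 1*(-286))) = 1/(-132 + ((290 - 1*(-286)) + 464)) = 1/(-132 + ((290 + 286) + 464)) = 1/(-132 + (576 + 464)) = 1/(-132 + 1040) = 1/908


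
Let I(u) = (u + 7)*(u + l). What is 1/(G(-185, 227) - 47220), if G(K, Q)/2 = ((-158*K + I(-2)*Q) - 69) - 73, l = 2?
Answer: 1/10956 ≈ 9.1274e-5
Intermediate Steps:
I(u) = (2 + u)*(7 + u) (I(u) = (u + 7)*(u + 2) = (7 + u)*(2 + u) = (2 + u)*(7 + u))
G(K, Q) = -284 - 316*K (G(K, Q) = 2*(((-158*K + (14 + (-2)² + 9*(-2))*Q) - 69) - 73) = 2*(((-158*K + (14 + 4 - 18)*Q) - 69) - 73) = 2*(((-158*K + 0*Q) - 69) - 73) = 2*(((-158*K + 0) - 69) - 73) = 2*((-158*K - 69) - 73) = 2*((-69 - 158*K) - 73) = 2*(-142 - 158*K) = -284 - 316*K)
1/(G(-185, 227) - 47220) = 1/((-284 - 316*(-185)) - 47220) = 1/((-284 + 58460) - 47220) = 1/(58176 - 47220) = 1/10956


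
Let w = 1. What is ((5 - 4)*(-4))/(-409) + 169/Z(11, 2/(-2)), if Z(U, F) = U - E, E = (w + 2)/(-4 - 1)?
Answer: 345837/23722 ≈ 14.579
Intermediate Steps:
E = -3/5 (E = (1 + 2)/(-4 - 1) = 3/(-5) = 3*(-1/5) = -3/5 ≈ -0.60000)
Z(U, F) = 3/5 + U (Z(U, F) = U - 1*(-3/5) = U + 3/5 = 3/5 + U)
((5 - 4)*(-4))/(-409) + 169/Z(11, 2/(-2)) = ((5 - 4)*(-4))/(-409) + 169/(3/5 + 11) = (1*(-4))*(-1/409) + 169/(58/5) = -4*(-1/409) + 169*(5/58) = 4/409 + 845/58 = 345837/23722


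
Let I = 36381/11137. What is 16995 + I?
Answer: 189309696/11137 ≈ 16998.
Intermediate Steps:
I = 36381/11137 (I = 36381*(1/11137) = 36381/11137 ≈ 3.2667)
16995 + I = 16995 + 36381/11137 = 189309696/11137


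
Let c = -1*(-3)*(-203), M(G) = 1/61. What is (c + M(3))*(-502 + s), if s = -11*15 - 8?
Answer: 25074900/61 ≈ 4.1106e+5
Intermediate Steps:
M(G) = 1/61
c = -609 (c = 3*(-203) = -609)
s = -173 (s = -165 - 8 = -173)
(c + M(3))*(-502 + s) = (-609 + 1/61)*(-502 - 173) = -37148/61*(-675) = 25074900/61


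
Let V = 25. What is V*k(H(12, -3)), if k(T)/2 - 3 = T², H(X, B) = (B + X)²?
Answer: 328200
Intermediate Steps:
k(T) = 6 + 2*T²
V*k(H(12, -3)) = 25*(6 + 2*((-3 + 12)²)²) = 25*(6 + 2*(9²)²) = 25*(6 + 2*81²) = 25*(6 + 2*6561) = 25*(6 + 13122) = 25*13128 = 328200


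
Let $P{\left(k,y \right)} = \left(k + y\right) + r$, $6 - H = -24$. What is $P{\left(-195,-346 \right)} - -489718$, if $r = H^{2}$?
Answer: $490077$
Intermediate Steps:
$H = 30$ ($H = 6 - -24 = 6 + 24 = 30$)
$r = 900$ ($r = 30^{2} = 900$)
$P{\left(k,y \right)} = 900 + k + y$ ($P{\left(k,y \right)} = \left(k + y\right) + 900 = 900 + k + y$)
$P{\left(-195,-346 \right)} - -489718 = \left(900 - 195 - 346\right) - -489718 = 359 + 489718 = 490077$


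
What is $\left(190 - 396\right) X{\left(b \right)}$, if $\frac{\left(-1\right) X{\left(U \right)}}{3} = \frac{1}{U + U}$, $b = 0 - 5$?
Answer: $- \frac{309}{5} \approx -61.8$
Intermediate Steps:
$b = -5$ ($b = 0 - 5 = -5$)
$X{\left(U \right)} = - \frac{3}{2 U}$ ($X{\left(U \right)} = - \frac{3}{U + U} = - \frac{3}{2 U}$)
$\left(190 - 396\right) X{\left(b \right)} = \left(190 - 396\right) \left(- \frac{3}{2 \left(-5\right)}\right) = \left(190 - 396\right) \left(\left(- \frac{3}{2}\right) \left(- \frac{1}{5}\right)\right) = \left(-206\right) \frac{3}{10} = - \frac{309}{5}$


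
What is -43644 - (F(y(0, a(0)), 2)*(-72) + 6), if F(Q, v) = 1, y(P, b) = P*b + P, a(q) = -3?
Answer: -43578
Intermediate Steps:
y(P, b) = P + P*b
-43644 - (F(y(0, a(0)), 2)*(-72) + 6) = -43644 - (1*(-72) + 6) = -43644 - (-72 + 6) = -43644 - 1*(-66) = -43644 + 66 = -43578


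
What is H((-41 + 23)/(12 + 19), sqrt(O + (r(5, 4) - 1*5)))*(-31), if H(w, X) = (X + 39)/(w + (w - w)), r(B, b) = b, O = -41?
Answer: 12493/6 + 961*I*sqrt(42)/18 ≈ 2082.2 + 346.0*I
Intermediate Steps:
H(w, X) = (39 + X)/w (H(w, X) = (39 + X)/(w + 0) = (39 + X)/w)
H((-41 + 23)/(12 + 19), sqrt(O + (r(5, 4) - 1*5)))*(-31) = ((39 + sqrt(-41 + (4 - 1*5)))/(((-41 + 23)/(12 + 19))))*(-31) = ((39 + sqrt(-41 + (4 - 5)))/((-18/31)))*(-31) = ((39 + sqrt(-41 - 1))/((-18*1/31)))*(-31) = ((39 + sqrt(-42))/(-18/31))*(-31) = -31*(39 + I*sqrt(42))/18*(-31) = (-403/6 - 31*I*sqrt(42)/18)*(-31) = 12493/6 + 961*I*sqrt(42)/18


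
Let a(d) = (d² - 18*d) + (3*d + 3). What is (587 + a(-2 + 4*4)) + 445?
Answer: 1021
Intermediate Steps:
a(d) = 3 + d² - 15*d (a(d) = (d² - 18*d) + (3 + 3*d) = 3 + d² - 15*d)
(587 + a(-2 + 4*4)) + 445 = (587 + (3 + (-2 + 4*4)² - 15*(-2 + 4*4))) + 445 = (587 + (3 + (-2 + 16)² - 15*(-2 + 16))) + 445 = (587 + (3 + 14² - 15*14)) + 445 = (587 + (3 + 196 - 210)) + 445 = (587 - 11) + 445 = 576 + 445 = 1021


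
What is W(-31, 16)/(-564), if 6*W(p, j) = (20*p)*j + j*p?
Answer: 434/141 ≈ 3.0780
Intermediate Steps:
W(p, j) = 7*j*p/2 (W(p, j) = ((20*p)*j + j*p)/6 = (20*j*p + j*p)/6 = (21*j*p)/6 = 7*j*p/2)
W(-31, 16)/(-564) = ((7/2)*16*(-31))/(-564) = -1736*(-1/564) = 434/141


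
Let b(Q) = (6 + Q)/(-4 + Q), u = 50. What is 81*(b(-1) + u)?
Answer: 3969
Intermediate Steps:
b(Q) = (6 + Q)/(-4 + Q)
81*(b(-1) + u) = 81*((6 - 1)/(-4 - 1) + 50) = 81*(5/(-5) + 50) = 81*(-⅕*5 + 50) = 81*(-1 + 50) = 81*49 = 3969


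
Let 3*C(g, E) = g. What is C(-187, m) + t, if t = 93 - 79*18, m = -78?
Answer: -4174/3 ≈ -1391.3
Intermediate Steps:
C(g, E) = g/3
t = -1329 (t = 93 - 1422 = -1329)
C(-187, m) + t = (1/3)*(-187) - 1329 = -187/3 - 1329 = -4174/3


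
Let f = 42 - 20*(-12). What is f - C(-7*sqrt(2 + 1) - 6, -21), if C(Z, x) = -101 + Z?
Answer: 389 + 7*sqrt(3) ≈ 401.12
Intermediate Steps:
f = 282 (f = 42 + 240 = 282)
f - C(-7*sqrt(2 + 1) - 6, -21) = 282 - (-101 + (-7*sqrt(2 + 1) - 6)) = 282 - (-101 + (-7*sqrt(3) - 6)) = 282 - (-101 + (-6 - 7*sqrt(3))) = 282 - (-107 - 7*sqrt(3)) = 282 + (107 + 7*sqrt(3)) = 389 + 7*sqrt(3)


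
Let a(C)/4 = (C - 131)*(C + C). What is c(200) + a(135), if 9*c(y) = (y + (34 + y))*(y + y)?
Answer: 212480/9 ≈ 23609.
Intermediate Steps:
a(C) = 8*C*(-131 + C) (a(C) = 4*((C - 131)*(C + C)) = 4*((-131 + C)*(2*C)) = 4*(2*C*(-131 + C)) = 8*C*(-131 + C))
c(y) = 2*y*(34 + 2*y)/9 (c(y) = ((y + (34 + y))*(y + y))/9 = ((34 + 2*y)*(2*y))/9 = (2*y*(34 + 2*y))/9 = 2*y*(34 + 2*y)/9)
c(200) + a(135) = (4/9)*200*(17 + 200) + 8*135*(-131 + 135) = (4/9)*200*217 + 8*135*4 = 173600/9 + 4320 = 212480/9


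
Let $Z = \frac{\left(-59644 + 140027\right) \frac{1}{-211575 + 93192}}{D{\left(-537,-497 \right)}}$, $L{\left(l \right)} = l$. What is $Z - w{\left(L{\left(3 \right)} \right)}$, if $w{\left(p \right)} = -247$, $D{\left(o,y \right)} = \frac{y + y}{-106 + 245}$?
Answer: $\frac{29076330631}{117672702} \approx 247.09$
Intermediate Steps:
$D{\left(o,y \right)} = \frac{2 y}{139}$
$Z = \frac{11173237}{117672702}$ ($Z = \frac{\left(-59644 + 140027\right) \frac{1}{-211575 + 93192}}{\frac{2}{139} \left(-497\right)} = \frac{80383 \frac{1}{-118383}}{- \frac{994}{139}} = 80383 \left(- \frac{1}{118383}\right) \left(- \frac{139}{994}\right) = \left(- \frac{80383}{118383}\right) \left(- \frac{139}{994}\right) = \frac{11173237}{117672702} \approx 0.094952$)
$Z - w{\left(L{\left(3 \right)} \right)} = \frac{11173237}{117672702} - -247 = \frac{11173237}{117672702} + 247 = \frac{29076330631}{117672702}$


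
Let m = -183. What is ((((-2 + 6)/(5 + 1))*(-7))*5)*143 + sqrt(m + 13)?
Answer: -10010/3 + I*sqrt(170) ≈ -3336.7 + 13.038*I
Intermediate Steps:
((((-2 + 6)/(5 + 1))*(-7))*5)*143 + sqrt(m + 13) = ((((-2 + 6)/(5 + 1))*(-7))*5)*143 + sqrt(-183 + 13) = (((4/6)*(-7))*5)*143 + sqrt(-170) = (((4*(1/6))*(-7))*5)*143 + I*sqrt(170) = (((2/3)*(-7))*5)*143 + I*sqrt(170) = -14/3*5*143 + I*sqrt(170) = -70/3*143 + I*sqrt(170) = -10010/3 + I*sqrt(170)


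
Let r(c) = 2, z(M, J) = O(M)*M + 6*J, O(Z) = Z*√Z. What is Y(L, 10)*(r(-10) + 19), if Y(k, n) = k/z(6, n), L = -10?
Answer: 175/58 - 105*√6/58 ≈ -1.4172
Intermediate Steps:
O(Z) = Z^(3/2)
z(M, J) = M^(5/2) + 6*J (z(M, J) = M^(3/2)*M + 6*J = M^(5/2) + 6*J)
Y(k, n) = k/(6*n + 36*√6) (Y(k, n) = k/(6^(5/2) + 6*n) = k/(36*√6 + 6*n) = k/(6*n + 36*√6))
Y(L, 10)*(r(-10) + 19) = ((⅙)*(-10)/(10 + 6*√6))*(2 + 19) = -5/(3*(10 + 6*√6))*21 = -35/(10 + 6*√6)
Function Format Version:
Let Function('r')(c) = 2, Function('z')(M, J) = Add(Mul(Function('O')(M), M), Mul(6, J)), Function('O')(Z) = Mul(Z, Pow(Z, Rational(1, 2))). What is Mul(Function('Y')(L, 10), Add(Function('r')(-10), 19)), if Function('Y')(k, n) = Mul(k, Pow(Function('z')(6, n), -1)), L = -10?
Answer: Add(Rational(175, 58), Mul(Rational(-105, 58), Pow(6, Rational(1, 2)))) ≈ -1.4172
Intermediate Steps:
Function('O')(Z) = Pow(Z, Rational(3, 2))
Function('z')(M, J) = Add(Pow(M, Rational(5, 2)), Mul(6, J)) (Function('z')(M, J) = Add(Mul(Pow(M, Rational(3, 2)), M), Mul(6, J)) = Add(Pow(M, Rational(5, 2)), Mul(6, J)))
Function('Y')(k, n) = Mul(k, Pow(Add(Mul(6, n), Mul(36, Pow(6, Rational(1, 2)))), -1)) (Function('Y')(k, n) = Mul(k, Pow(Add(Pow(6, Rational(5, 2)), Mul(6, n)), -1)) = Mul(k, Pow(Add(Mul(36, Pow(6, Rational(1, 2))), Mul(6, n)), -1)) = Mul(k, Pow(Add(Mul(6, n), Mul(36, Pow(6, Rational(1, 2)))), -1)))
Mul(Function('Y')(L, 10), Add(Function('r')(-10), 19)) = Mul(Mul(Rational(1, 6), -10, Pow(Add(10, Mul(6, Pow(6, Rational(1, 2)))), -1)), Add(2, 19)) = Mul(Mul(Rational(-5, 3), Pow(Add(10, Mul(6, Pow(6, Rational(1, 2)))), -1)), 21) = Mul(-35, Pow(Add(10, Mul(6, Pow(6, Rational(1, 2)))), -1))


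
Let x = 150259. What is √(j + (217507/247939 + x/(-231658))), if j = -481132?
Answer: I*√1587260950660428313390832698/57437052862 ≈ 693.64*I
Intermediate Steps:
√(j + (217507/247939 + x/(-231658))) = √(-481132 + (217507/247939 + 150259/(-231658))) = √(-481132 + (217507*(1/247939) + 150259*(-1/231658))) = √(-481132 + (217507/247939 - 150259/231658)) = √(-481132 + 13132170405/57437052862) = √(-27634790985429379/57437052862) = I*√1587260950660428313390832698/57437052862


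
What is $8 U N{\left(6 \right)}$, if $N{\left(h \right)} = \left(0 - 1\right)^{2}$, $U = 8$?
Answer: $64$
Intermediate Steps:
$N{\left(h \right)} = 1$ ($N{\left(h \right)} = \left(-1\right)^{2} = 1$)
$8 U N{\left(6 \right)} = 8 \cdot 8 \cdot 1 = 64 \cdot 1 = 64$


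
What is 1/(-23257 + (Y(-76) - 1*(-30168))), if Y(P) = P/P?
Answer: 1/6912 ≈ 0.00014468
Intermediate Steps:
Y(P) = 1
1/(-23257 + (Y(-76) - 1*(-30168))) = 1/(-23257 + (1 - 1*(-30168))) = 1/(-23257 + (1 + 30168)) = 1/(-23257 + 30169) = 1/6912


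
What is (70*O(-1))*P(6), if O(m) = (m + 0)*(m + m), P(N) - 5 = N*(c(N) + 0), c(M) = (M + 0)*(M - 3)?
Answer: 15820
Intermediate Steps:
c(M) = M*(-3 + M)
P(N) = 5 + N**2*(-3 + N) (P(N) = 5 + N*(N*(-3 + N) + 0) = 5 + N*(N*(-3 + N)) = 5 + N**2*(-3 + N))
O(m) = 2*m**2 (O(m) = m*(2*m) = 2*m**2)
(70*O(-1))*P(6) = (70*(2*(-1)**2))*(5 + 6**2*(-3 + 6)) = (70*(2*1))*(5 + 36*3) = (70*2)*(5 + 108) = 140*113 = 15820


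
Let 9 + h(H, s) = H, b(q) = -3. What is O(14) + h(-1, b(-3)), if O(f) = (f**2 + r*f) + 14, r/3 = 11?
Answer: 662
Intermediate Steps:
r = 33 (r = 3*11 = 33)
O(f) = 14 + f**2 + 33*f (O(f) = (f**2 + 33*f) + 14 = 14 + f**2 + 33*f)
h(H, s) = -9 + H
O(14) + h(-1, b(-3)) = (14 + 14**2 + 33*14) + (-9 - 1) = (14 + 196 + 462) - 10 = 672 - 10 = 662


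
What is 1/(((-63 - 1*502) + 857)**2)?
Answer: 1/85264 ≈ 1.1728e-5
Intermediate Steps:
1/(((-63 - 1*502) + 857)**2) = 1/(((-63 - 502) + 857)**2) = 1/((-565 + 857)**2) = 1/(292**2) = 1/85264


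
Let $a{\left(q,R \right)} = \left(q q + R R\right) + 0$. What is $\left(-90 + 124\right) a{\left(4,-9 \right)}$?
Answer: $3298$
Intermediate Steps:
$a{\left(q,R \right)} = R^{2} + q^{2}$ ($a{\left(q,R \right)} = \left(q^{2} + R^{2}\right) + 0 = \left(R^{2} + q^{2}\right) + 0 = R^{2} + q^{2}$)
$\left(-90 + 124\right) a{\left(4,-9 \right)} = \left(-90 + 124\right) \left(\left(-9\right)^{2} + 4^{2}\right) = 34 \left(81 + 16\right) = 34 \cdot 97 = 3298$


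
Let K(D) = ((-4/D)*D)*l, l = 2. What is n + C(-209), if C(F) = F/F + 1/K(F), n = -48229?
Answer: -385825/8 ≈ -48228.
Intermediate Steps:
K(D) = -8 (K(D) = ((-4/D)*D)*2 = -4*2 = -8)
C(F) = 7/8 (C(F) = F/F + 1/(-8) = 1 + 1*(-1/8) = 1 - 1/8 = 7/8)
n + C(-209) = -48229 + 7/8 = -385825/8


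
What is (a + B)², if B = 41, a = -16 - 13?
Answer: 144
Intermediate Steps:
a = -29
(a + B)² = (-29 + 41)² = 12² = 144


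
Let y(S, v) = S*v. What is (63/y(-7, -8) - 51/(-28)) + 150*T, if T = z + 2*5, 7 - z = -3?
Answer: 168165/56 ≈ 3002.9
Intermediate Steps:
z = 10 (z = 7 - 1*(-3) = 7 + 3 = 10)
T = 20 (T = 10 + 2*5 = 10 + 10 = 20)
(63/y(-7, -8) - 51/(-28)) + 150*T = (63/((-7*(-8))) - 51/(-28)) + 150*20 = (63/56 - 51*(-1/28)) + 3000 = (63*(1/56) + 51/28) + 3000 = (9/8 + 51/28) + 3000 = 165/56 + 3000 = 168165/56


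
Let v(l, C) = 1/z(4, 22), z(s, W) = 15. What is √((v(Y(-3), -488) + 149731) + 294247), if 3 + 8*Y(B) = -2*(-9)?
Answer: √99895065/15 ≈ 666.32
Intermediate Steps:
Y(B) = 15/8 (Y(B) = -3/8 + (-2*(-9))/8 = -3/8 + (⅛)*18 = -3/8 + 9/4 = 15/8)
v(l, C) = 1/15
√((v(Y(-3), -488) + 149731) + 294247) = √((1/15 + 149731) + 294247) = √(2245966/15 + 294247) = √(6659671/15) = √99895065/15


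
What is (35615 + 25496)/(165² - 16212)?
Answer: 61111/11013 ≈ 5.5490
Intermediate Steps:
(35615 + 25496)/(165² - 16212) = 61111/(27225 - 16212) = 61111/11013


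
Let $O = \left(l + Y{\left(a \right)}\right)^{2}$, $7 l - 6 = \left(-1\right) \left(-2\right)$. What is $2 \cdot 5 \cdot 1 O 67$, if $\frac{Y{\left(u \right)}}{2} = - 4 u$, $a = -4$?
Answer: $\frac{36062080}{49} \approx 7.3596 \cdot 10^{5}$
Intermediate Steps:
$l = \frac{8}{7}$ ($l = \frac{6}{7} + \frac{\left(-1\right) \left(-2\right)}{7} = \frac{6}{7} + \frac{1}{7} \cdot 2 = \frac{6}{7} + \frac{2}{7} = \frac{8}{7} \approx 1.1429$)
$Y{\left(u \right)} = - 8 u$ ($Y{\left(u \right)} = 2 \left(- 4 u\right) = - 8 u$)
$O = \frac{53824}{49}$ ($O = \left(\frac{8}{7} - -32\right)^{2} = \left(\frac{8}{7} + 32\right)^{2} = \left(\frac{232}{7}\right)^{2} = \frac{53824}{49} \approx 1098.4$)
$2 \cdot 5 \cdot 1 O 67 = 2 \cdot 5 \cdot 1 \cdot \frac{53824}{49} \cdot 67 = 10 \cdot 1 \cdot \frac{53824}{49} \cdot 67 = 10 \cdot \frac{53824}{49} \cdot 67 = \frac{538240}{49} \cdot 67 = \frac{36062080}{49}$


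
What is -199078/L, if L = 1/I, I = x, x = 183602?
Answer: -36551118956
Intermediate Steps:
I = 183602
L = 1/183602 ≈ 5.4466e-6
-199078/L = -199078/1/183602 = -199078*183602 = -36551118956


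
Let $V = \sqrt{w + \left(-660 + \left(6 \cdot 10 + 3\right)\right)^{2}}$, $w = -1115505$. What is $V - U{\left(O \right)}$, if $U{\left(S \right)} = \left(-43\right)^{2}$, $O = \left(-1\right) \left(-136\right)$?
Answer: $-1849 + 6 i \sqrt{21086} \approx -1849.0 + 871.26 i$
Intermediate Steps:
$O = 136$
$U{\left(S \right)} = 1849$
$V = 6 i \sqrt{21086}$ ($V = \sqrt{-1115505 + \left(-660 + \left(6 \cdot 10 + 3\right)\right)^{2}} = \sqrt{-1115505 + \left(-660 + \left(60 + 3\right)\right)^{2}} = \sqrt{-1115505 + \left(-660 + 63\right)^{2}} = \sqrt{-1115505 + \left(-597\right)^{2}} = \sqrt{-1115505 + 356409} = \sqrt{-759096} = 6 i \sqrt{21086} \approx 871.26 i$)
$V - U{\left(O \right)} = 6 i \sqrt{21086} - 1849 = -1849 + 6 i \sqrt{21086}$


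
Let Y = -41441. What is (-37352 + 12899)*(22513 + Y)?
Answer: 462846384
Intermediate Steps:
(-37352 + 12899)*(22513 + Y) = (-37352 + 12899)*(22513 - 41441) = -24453*(-18928) = 462846384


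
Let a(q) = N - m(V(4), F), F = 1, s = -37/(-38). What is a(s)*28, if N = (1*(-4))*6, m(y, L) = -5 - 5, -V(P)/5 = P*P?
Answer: -392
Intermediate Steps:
s = 37/38 (s = -37*(-1/38) = 37/38 ≈ 0.97368)
V(P) = -5*P**2 (V(P) = -5*P*P = -5*P**2)
m(y, L) = -10
N = -24 (N = -4*6 = -24)
a(q) = -14 (a(q) = -24 - 1*(-10) = -24 + 10 = -14)
a(s)*28 = -14*28 = -392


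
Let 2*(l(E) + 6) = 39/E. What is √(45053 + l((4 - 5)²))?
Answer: √180266/2 ≈ 212.29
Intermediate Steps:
l(E) = -6 + 39/(2*E) (l(E) = -6 + (39/E)/2 = -6 + 39/(2*E))
√(45053 + l((4 - 5)²)) = √(45053 + (-6 + 39/(2*((4 - 5)²)))) = √(45053 + (-6 + 39/(2*((-1)²)))) = √(45053 + (-6 + (39/2)/1)) = √(45053 + (-6 + (39/2)*1)) = √(45053 + (-6 + 39/2)) = √(45053 + 27/2) = √(90133/2) = √180266/2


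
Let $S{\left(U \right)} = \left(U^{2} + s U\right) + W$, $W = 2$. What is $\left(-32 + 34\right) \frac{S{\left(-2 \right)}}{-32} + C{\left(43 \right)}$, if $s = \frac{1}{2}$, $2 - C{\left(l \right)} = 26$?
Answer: $- \frac{389}{16} \approx -24.313$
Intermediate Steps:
$C{\left(l \right)} = -24$ ($C{\left(l \right)} = 2 - 26 = -24$)
$s = \frac{1}{2} \approx 0.5$
$S{\left(U \right)} = 2 + U^{2} + \frac{U}{2}$ ($S{\left(U \right)} = \left(U^{2} + \frac{U}{2}\right) + 2 = 2 + U^{2} + \frac{U}{2}$)
$\left(-32 + 34\right) \frac{S{\left(-2 \right)}}{-32} + C{\left(43 \right)} = \left(-32 + 34\right) \frac{2 + \left(-2\right)^{2} + \frac{1}{2} \left(-2\right)}{-32} - 24 = 2 \left(2 + 4 - 1\right) \left(- \frac{1}{32}\right) - 24 = 2 \cdot 5 \left(- \frac{1}{32}\right) - 24 = 2 \left(- \frac{5}{32}\right) - 24 = - \frac{5}{16} - 24 = - \frac{389}{16}$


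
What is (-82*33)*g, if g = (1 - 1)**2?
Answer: 0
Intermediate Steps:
g = 0 (g = 0**2 = 0)
(-82*33)*g = -82*33*0 = -2706*0 = 0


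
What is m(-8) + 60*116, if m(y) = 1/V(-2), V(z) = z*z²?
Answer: 55679/8 ≈ 6959.9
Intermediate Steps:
V(z) = z³
m(y) = -⅛ (m(y) = 1/((-2)³) = 1/(-8) = -⅛)
m(-8) + 60*116 = -⅛ + 60*116 = -⅛ + 6960 = 55679/8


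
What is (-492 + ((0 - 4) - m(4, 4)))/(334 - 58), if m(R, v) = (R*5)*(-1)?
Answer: -119/69 ≈ -1.7246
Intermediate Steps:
m(R, v) = -5*R (m(R, v) = (5*R)*(-1) = -5*R)
(-492 + ((0 - 4) - m(4, 4)))/(334 - 58) = (-492 + ((0 - 4) - (-5)*4))/(334 - 58) = (-492 + (-4 - 1*(-20)))/276 = (-492 + (-4 + 20))*(1/276) = (-492 + 16)*(1/276) = -476*1/276 = -119/69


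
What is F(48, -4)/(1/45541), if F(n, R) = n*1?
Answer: 2185968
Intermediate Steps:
F(n, R) = n
F(48, -4)/(1/45541) = 48/(1/45541) = 48*45541 = 2185968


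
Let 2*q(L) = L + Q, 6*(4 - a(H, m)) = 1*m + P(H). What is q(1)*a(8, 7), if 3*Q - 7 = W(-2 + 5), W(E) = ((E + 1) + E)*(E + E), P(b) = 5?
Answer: 52/3 ≈ 17.333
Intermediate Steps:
W(E) = 2*E*(1 + 2*E) (W(E) = ((1 + E) + E)*(2*E) = (1 + 2*E)*(2*E) = 2*E*(1 + 2*E))
a(H, m) = 19/6 - m/6 (a(H, m) = 4 - (1*m + 5)/6 = 4 - (m + 5)/6 = 4 - (5 + m)/6 = 4 + (-⅚ - m/6) = 19/6 - m/6)
Q = 49/3 (Q = 7/3 + (2*(-2 + 5)*(1 + 2*(-2 + 5)))/3 = 7/3 + (2*3*(1 + 2*3))/3 = 7/3 + (2*3*(1 + 6))/3 = 7/3 + (2*3*7)/3 = 7/3 + (⅓)*42 = 7/3 + 14 = 49/3 ≈ 16.333)
q(L) = 49/6 + L/2 (q(L) = (L + 49/3)/2 = (49/3 + L)/2 = 49/6 + L/2)
q(1)*a(8, 7) = (49/6 + (½)*1)*(19/6 - ⅙*7) = (49/6 + ½)*(19/6 - 7/6) = (26/3)*2 = 52/3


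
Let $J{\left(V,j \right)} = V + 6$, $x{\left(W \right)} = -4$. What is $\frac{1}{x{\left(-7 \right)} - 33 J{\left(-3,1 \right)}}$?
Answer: $- \frac{1}{103} \approx -0.0097087$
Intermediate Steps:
$J{\left(V,j \right)} = 6 + V$
$\frac{1}{x{\left(-7 \right)} - 33 J{\left(-3,1 \right)}} = \frac{1}{-4 - 33 \left(6 - 3\right)} = \frac{1}{-4 - 99} = \frac{1}{-103} = - \frac{1}{103}$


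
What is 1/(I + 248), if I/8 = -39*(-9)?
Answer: 1/3056 ≈ 0.00032723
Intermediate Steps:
I = 2808 (I = 8*(-39*(-9)) = 8*351 = 2808)
1/(I + 248) = 1/(2808 + 248) = 1/3056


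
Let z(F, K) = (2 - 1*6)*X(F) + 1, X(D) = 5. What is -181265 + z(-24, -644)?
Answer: -181284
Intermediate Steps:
z(F, K) = -19 (z(F, K) = (2 - 1*6)*5 + 1 = (2 - 6)*5 + 1 = -4*5 + 1 = -20 + 1 = -19)
-181265 + z(-24, -644) = -181265 - 19 = -181284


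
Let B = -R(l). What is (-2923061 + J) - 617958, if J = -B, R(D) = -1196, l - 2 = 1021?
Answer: -3542215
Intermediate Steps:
l = 1023 (l = 2 + 1021 = 1023)
B = 1196 (B = -1*(-1196) = 1196)
J = -1196 (J = -1*1196 = -1196)
(-2923061 + J) - 617958 = (-2923061 - 1196) - 617958 = -2924257 - 617958 = -3542215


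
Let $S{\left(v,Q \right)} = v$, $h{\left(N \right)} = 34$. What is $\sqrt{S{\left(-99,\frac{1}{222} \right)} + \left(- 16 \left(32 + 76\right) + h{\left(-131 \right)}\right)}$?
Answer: $i \sqrt{1793} \approx 42.344 i$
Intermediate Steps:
$\sqrt{S{\left(-99,\frac{1}{222} \right)} + \left(- 16 \left(32 + 76\right) + h{\left(-131 \right)}\right)} = \sqrt{-99 + \left(- 16 \left(32 + 76\right) + 34\right)} = \sqrt{-99 + \left(\left(-16\right) 108 + 34\right)} = \sqrt{-99 + \left(-1728 + 34\right)} = \sqrt{-99 - 1694} = \sqrt{-1793} = i \sqrt{1793}$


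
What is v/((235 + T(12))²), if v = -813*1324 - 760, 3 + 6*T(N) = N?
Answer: -4308688/223729 ≈ -19.259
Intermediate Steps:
T(N) = -½ + N/6
v = -1077172 (v = -1076412 - 760 = -1077172)
v/((235 + T(12))²) = -1077172/(235 + (-½ + (⅙)*12))² = -1077172/(235 + (-½ + 2))² = -1077172/(235 + 3/2)² = -1077172/((473/2)²) = -1077172/223729/4 = -1077172*4/223729 = -4308688/223729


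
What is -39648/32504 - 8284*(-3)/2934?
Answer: 14405462/1986807 ≈ 7.2506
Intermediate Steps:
-39648/32504 - 8284*(-3)/2934 = -39648*1/32504 + 24852*(1/2934) = -4956/4063 + 4142/489 = 14405462/1986807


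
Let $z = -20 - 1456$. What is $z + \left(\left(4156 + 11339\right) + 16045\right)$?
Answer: $30064$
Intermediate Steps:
$z = -1476$ ($z = -20 - 1456 = -1476$)
$z + \left(\left(4156 + 11339\right) + 16045\right) = -1476 + \left(\left(4156 + 11339\right) + 16045\right) = -1476 + \left(15495 + 16045\right) = -1476 + 31540 = 30064$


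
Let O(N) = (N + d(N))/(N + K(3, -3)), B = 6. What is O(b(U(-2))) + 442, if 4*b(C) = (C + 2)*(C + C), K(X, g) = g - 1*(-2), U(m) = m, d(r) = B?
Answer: 436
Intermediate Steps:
d(r) = 6
K(X, g) = 2 + g (K(X, g) = g + 2 = 2 + g)
b(C) = C*(2 + C)/2 (b(C) = ((C + 2)*(C + C))/4 = ((2 + C)*(2*C))/4 = (2*C*(2 + C))/4 = C*(2 + C)/2)
O(N) = (6 + N)/(-1 + N) (O(N) = (N + 6)/(N + (2 - 3)) = (6 + N)/(N - 1) = (6 + N)/(-1 + N))
O(b(U(-2))) + 442 = (6 + (1/2)*(-2)*(2 - 2))/(-1 + (1/2)*(-2)*(2 - 2)) + 442 = (6 + (1/2)*(-2)*0)/(-1 + (1/2)*(-2)*0) + 442 = (6 + 0)/(-1 + 0) + 442 = 6/(-1) + 442 = -1*6 + 442 = -6 + 442 = 436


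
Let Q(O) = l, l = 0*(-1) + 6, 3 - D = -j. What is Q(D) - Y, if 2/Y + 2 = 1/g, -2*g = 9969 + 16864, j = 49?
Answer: 187837/26834 ≈ 7.0000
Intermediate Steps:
g = -26833/2 (g = -(9969 + 16864)/2 = -1/2*26833 = -26833/2 ≈ -13417.)
D = 52 (D = 3 - (-1)*49 = 3 - 1*(-49) = 3 + 49 = 52)
l = 6 (l = 0 + 6 = 6)
Q(O) = 6
Y = -26833/26834 (Y = 2/(-2 + 1/(-26833/2)) = 2/(-2 - 2/26833) = 2/(-53668/26833) = 2*(-26833/53668) = -26833/26834 ≈ -0.99996)
Q(D) - Y = 6 - 1*(-26833/26834) = 6 + 26833/26834 = 187837/26834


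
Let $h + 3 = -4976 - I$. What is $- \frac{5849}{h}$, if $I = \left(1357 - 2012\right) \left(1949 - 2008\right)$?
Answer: $\frac{5849}{43624} \approx 0.13408$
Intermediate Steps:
$I = 38645$ ($I = \left(-655\right) \left(-59\right) = 38645$)
$h = -43624$ ($h = -3 - 43621 = -43624$)
$- \frac{5849}{h} = - \frac{5849}{-43624} = \left(-5849\right) \left(- \frac{1}{43624}\right) = \frac{5849}{43624}$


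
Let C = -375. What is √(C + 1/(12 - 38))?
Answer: 7*I*√5174/26 ≈ 19.366*I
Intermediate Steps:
√(C + 1/(12 - 38)) = √(-375 + 1/(12 - 38)) = √(-375 + 1/(-26)) = √(-375 - 1/26) = √(-9751/26) = 7*I*√5174/26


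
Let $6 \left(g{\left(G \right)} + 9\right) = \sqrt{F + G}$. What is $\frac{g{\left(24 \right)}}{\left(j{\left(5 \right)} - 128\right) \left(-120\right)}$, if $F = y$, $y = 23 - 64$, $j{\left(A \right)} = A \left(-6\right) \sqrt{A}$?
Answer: $- \frac{12}{14855} + \frac{9 \sqrt{5}}{47536} - \frac{i \sqrt{85}}{285216} + \frac{2 i \sqrt{17}}{133695} \approx -0.00038445 + 2.9355 \cdot 10^{-5} i$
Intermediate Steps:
$j{\left(A \right)} = - 6 A^{\frac{3}{2}}$ ($j{\left(A \right)} = - 6 A \sqrt{A} = - 6 A^{\frac{3}{2}}$)
$y = -41$ ($y = 23 - 64 = -41$)
$F = -41$
$g{\left(G \right)} = -9 + \frac{\sqrt{-41 + G}}{6}$
$\frac{g{\left(24 \right)}}{\left(j{\left(5 \right)} - 128\right) \left(-120\right)} = \frac{-9 + \frac{\sqrt{-41 + 24}}{6}}{\left(- 6 \cdot 5^{\frac{3}{2}} - 128\right) \left(-120\right)} = \frac{-9 + \frac{\sqrt{-17}}{6}}{\left(- 6 \cdot 5 \sqrt{5} - 128\right) \left(-120\right)} = \frac{-9 + \frac{i \sqrt{17}}{6}}{\left(- 30 \sqrt{5} - 128\right) \left(-120\right)} = \frac{-9 + \frac{i \sqrt{17}}{6}}{\left(-128 - 30 \sqrt{5}\right) \left(-120\right)} = \frac{-9 + \frac{i \sqrt{17}}{6}}{15360 + 3600 \sqrt{5}}$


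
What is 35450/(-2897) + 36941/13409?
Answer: -6949641/732941 ≈ -9.4819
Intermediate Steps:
35450/(-2897) + 36941/13409 = 35450*(-1/2897) + 36941*(1/13409) = -35450/2897 + 697/253 = -6949641/732941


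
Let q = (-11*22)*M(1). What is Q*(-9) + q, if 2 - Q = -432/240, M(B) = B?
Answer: -1381/5 ≈ -276.20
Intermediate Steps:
Q = 19/5 (Q = 2 - (-432)/240 = 2 - 1*(-9/5) = 2 + 9/5 = 19/5 ≈ 3.8000)
q = -242 (q = -11*22*1 = -242*1 = -242)
Q*(-9) + q = (19/5)*(-9) - 242 = -171/5 - 242 = -1381/5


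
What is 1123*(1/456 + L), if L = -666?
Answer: -341049485/456 ≈ -7.4792e+5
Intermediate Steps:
1123*(1/456 + L) = 1123*(1/456 - 666) = 1123*(-303695/456) = -341049485/456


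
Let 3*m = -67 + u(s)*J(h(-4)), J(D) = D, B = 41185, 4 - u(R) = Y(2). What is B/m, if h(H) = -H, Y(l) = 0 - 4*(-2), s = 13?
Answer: -123555/83 ≈ -1488.6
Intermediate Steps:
Y(l) = 8 (Y(l) = 0 + 8 = 8)
u(R) = -4 (u(R) = 4 - 1*8 = 4 - 8 = -4)
m = -83/3 (m = (-67 - (-4)*(-4))/3 = (-67 - 4*4)/3 = (-67 - 16)/3 = (⅓)*(-83) = -83/3 ≈ -27.667)
B/m = 41185/(-83/3) = 41185*(-3/83) = -123555/83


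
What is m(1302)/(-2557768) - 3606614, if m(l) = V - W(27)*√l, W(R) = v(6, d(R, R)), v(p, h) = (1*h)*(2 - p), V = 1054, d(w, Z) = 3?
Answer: -4612440939303/1278884 - 3*√1302/639442 ≈ -3.6066e+6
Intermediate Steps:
v(p, h) = h*(2 - p)
W(R) = -12 (W(R) = 3*(2 - 1*6) = 3*(2 - 6) = 3*(-4) = -12)
m(l) = 1054 + 12*√l (m(l) = 1054 - (-12)*√l = 1054 + 12*√l)
m(1302)/(-2557768) - 3606614 = (1054 + 12*√1302)/(-2557768) - 3606614 = (1054 + 12*√1302)*(-1/2557768) - 3606614 = (-527/1278884 - 3*√1302/639442) - 3606614 = -4612440939303/1278884 - 3*√1302/639442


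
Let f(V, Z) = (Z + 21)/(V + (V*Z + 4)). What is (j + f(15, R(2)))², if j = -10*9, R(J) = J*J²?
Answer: 155775361/19321 ≈ 8062.5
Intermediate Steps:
R(J) = J³
f(V, Z) = (21 + Z)/(4 + V + V*Z) (f(V, Z) = (21 + Z)/(V + (4 + V*Z)) = (21 + Z)/(4 + V + V*Z))
j = -90
(j + f(15, R(2)))² = (-90 + (21 + 2³)/(4 + 15 + 15*2³))² = (-90 + (21 + 8)/(4 + 15 + 15*8))² = (-90 + 29/(4 + 15 + 120))² = (-90 + 29/139)² = (-12481/139)² = 155775361/19321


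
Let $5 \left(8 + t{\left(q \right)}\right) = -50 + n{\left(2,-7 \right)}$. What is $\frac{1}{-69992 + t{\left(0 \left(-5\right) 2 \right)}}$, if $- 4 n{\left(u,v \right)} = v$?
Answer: $- \frac{20}{1400193} \approx -1.4284 \cdot 10^{-5}$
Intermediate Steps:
$n{\left(u,v \right)} = - \frac{v}{4}$
$t{\left(q \right)} = - \frac{353}{20}$ ($t{\left(q \right)} = -8 + \frac{-50 - - \frac{7}{4}}{5} = -8 + \frac{-50 + \frac{7}{4}}{5} = -8 + \frac{1}{5} \left(- \frac{193}{4}\right) = -8 - \frac{193}{20} = - \frac{353}{20}$)
$\frac{1}{-69992 + t{\left(0 \left(-5\right) 2 \right)}} = \frac{1}{-69992 - \frac{353}{20}} = \frac{1}{- \frac{1400193}{20}} = - \frac{20}{1400193}$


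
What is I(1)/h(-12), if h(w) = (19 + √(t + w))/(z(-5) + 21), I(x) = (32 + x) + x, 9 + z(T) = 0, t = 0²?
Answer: 7752/373 - 816*I*√3/373 ≈ 20.783 - 3.7892*I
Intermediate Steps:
t = 0
z(T) = -9 (z(T) = -9 + 0 = -9)
I(x) = 32 + 2*x
h(w) = 19/12 + √w/12 (h(w) = (19 + √(0 + w))/(-9 + 21) = (19 + √w)/12 = (19 + √w)*(1/12) = 19/12 + √w/12)
I(1)/h(-12) = (32 + 2*1)/(19/12 + √(-12)/12) = (32 + 2)/(19/12 + (2*I*√3)/12) = 34/(19/12 + I*√3/6)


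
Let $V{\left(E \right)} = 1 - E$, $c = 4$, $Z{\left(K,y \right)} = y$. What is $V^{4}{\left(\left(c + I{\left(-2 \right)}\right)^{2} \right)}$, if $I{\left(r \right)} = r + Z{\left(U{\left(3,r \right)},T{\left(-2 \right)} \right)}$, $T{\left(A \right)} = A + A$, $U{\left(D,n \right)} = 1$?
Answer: $81$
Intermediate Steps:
$T{\left(A \right)} = 2 A$
$I{\left(r \right)} = -4 + r$ ($I{\left(r \right)} = r + 2 \left(-2\right) = r - 4 = -4 + r$)
$V^{4}{\left(\left(c + I{\left(-2 \right)}\right)^{2} \right)} = \left(1 - \left(4 - 6\right)^{2}\right)^{4} = \left(1 - \left(-2\right)^{2}\right)^{4} = \left(1 - 4\right)^{4} = \left(-3\right)^{4} = 81$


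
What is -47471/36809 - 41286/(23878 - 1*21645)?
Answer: -232242731/11742071 ≈ -19.779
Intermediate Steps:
-47471/36809 - 41286/(23878 - 1*21645) = -47471*1/36809 - 41286/(23878 - 21645) = -47471/36809 - 41286/2233 = -47471/36809 - 41286*1/2233 = -47471/36809 - 5898/319 = -232242731/11742071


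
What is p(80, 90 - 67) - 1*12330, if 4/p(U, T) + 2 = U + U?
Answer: -974068/79 ≈ -12330.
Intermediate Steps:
p(U, T) = 4/(-2 + 2*U) (p(U, T) = 4/(-2 + (U + U)) = 4/(-2 + 2*U))
p(80, 90 - 67) - 1*12330 = 2/(-1 + 80) - 1*12330 = 2/79 - 12330 = -974068/79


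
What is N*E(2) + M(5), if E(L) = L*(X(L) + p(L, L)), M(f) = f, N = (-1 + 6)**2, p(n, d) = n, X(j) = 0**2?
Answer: 105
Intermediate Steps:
X(j) = 0
N = 25 (N = 5**2 = 25)
E(L) = L**2 (E(L) = L*(0 + L) = L*L = L**2)
N*E(2) + M(5) = 25*2**2 + 5 = 25*4 + 5 = 100 + 5 = 105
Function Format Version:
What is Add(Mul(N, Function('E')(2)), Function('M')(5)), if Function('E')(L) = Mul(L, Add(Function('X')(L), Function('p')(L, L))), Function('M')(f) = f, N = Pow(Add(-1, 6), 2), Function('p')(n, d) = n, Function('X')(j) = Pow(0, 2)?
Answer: 105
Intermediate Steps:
Function('X')(j) = 0
N = 25 (N = Pow(5, 2) = 25)
Function('E')(L) = Pow(L, 2) (Function('E')(L) = Mul(L, Add(0, L)) = Mul(L, L) = Pow(L, 2))
Add(Mul(N, Function('E')(2)), Function('M')(5)) = Add(Mul(25, Pow(2, 2)), 5) = Add(Mul(25, 4), 5) = Add(100, 5) = 105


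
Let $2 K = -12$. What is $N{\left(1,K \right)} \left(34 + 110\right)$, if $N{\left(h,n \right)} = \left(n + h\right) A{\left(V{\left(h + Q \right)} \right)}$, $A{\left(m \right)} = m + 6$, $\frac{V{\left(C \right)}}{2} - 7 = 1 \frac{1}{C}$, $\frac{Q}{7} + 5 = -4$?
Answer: $- \frac{445680}{31} \approx -14377.0$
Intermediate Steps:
$Q = -63$ ($Q = -35 + 7 \left(-4\right) = -35 - 28 = -63$)
$K = -6$ ($K = \frac{1}{2} \left(-12\right) = -6$)
$V{\left(C \right)} = 14 + \frac{2}{C}$ ($V{\left(C \right)} = 14 + 2 \cdot 1 \frac{1}{C} = 14 + \frac{2}{C}$)
$A{\left(m \right)} = 6 + m$
$N{\left(h,n \right)} = \left(20 + \frac{2}{-63 + h}\right) \left(h + n\right)$ ($N{\left(h,n \right)} = \left(n + h\right) \left(6 + \left(14 + \frac{2}{h - 63}\right)\right) = \left(h + n\right) \left(6 + \left(14 + \frac{2}{-63 + h}\right)\right) = \left(h + n\right) \left(20 + \frac{2}{-63 + h}\right) = \left(20 + \frac{2}{-63 + h}\right) \left(h + n\right)$)
$N{\left(1,K \right)} \left(34 + 110\right) = \frac{2 \left(-629 + 10 \cdot 1\right) \left(1 - 6\right)}{-63 + 1} \left(34 + 110\right) = 2 \frac{1}{-62} \left(-629 + 10\right) \left(-5\right) 144 = 2 \left(- \frac{1}{62}\right) \left(-619\right) \left(-5\right) 144 = \left(- \frac{3095}{31}\right) 144 = - \frac{445680}{31}$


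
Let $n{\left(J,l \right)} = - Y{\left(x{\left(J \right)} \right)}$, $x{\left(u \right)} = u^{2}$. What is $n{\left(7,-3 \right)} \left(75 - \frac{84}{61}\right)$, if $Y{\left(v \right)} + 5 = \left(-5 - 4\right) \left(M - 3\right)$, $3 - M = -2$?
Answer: $\frac{103293}{61} \approx 1693.3$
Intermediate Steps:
$M = 5$ ($M = 3 - -2 = 3 + 2 = 5$)
$Y{\left(v \right)} = -23$ ($Y{\left(v \right)} = -5 + \left(-5 - 4\right) \left(5 - 3\right) = -5 - 18 = -23$)
$n{\left(J,l \right)} = 23$ ($n{\left(J,l \right)} = \left(-1\right) \left(-23\right) = 23$)
$n{\left(7,-3 \right)} \left(75 - \frac{84}{61}\right) = 23 \left(75 - \frac{84}{61}\right) = 23 \cdot \frac{4491}{61} = \frac{103293}{61}$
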